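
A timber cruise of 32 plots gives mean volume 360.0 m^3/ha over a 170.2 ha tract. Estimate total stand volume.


Formula: Total Volume = Mean Volume per ha * Total Area
Total Volume = 360.0 m^3/ha * 170.2 ha
Total Volume = 61272 m^3

61272


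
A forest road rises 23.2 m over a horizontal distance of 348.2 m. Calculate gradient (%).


Formula: Gradient = rise / run * 100
Gradient = 23.2 / 348.2 * 100 = 6.7%

6.7


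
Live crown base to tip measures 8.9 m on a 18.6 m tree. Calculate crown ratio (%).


Formula: Crown Ratio = (Crown Length / Total Height) * 100
CR = (8.9 m / 18.6 m) * 100
CR = 0.4785 * 100 = 47.8%

47.8


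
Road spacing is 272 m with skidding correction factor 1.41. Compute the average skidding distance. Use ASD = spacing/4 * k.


Formula: ASD = (spacing / 4) * correction
Uncorrected distance = spacing / 4 = 272 / 4 = 68 m
ASD = 68 * 1.41 = 96 m

96


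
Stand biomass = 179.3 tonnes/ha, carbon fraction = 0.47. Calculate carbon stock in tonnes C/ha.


Formula: Carbon Stock = Biomass * Carbon Fraction
C = 179.3 t/ha * 0.47
C = 84.3 t C/ha

84.3


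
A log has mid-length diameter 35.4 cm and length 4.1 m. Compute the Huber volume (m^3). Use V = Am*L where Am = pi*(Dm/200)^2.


Huber: V = Am * L,  Am = pi*(Dm/200)^2
Am = pi*(35.4/200)^2 = 0.098423 m^2
V = 0.098423*4.1 = 0.4035 m^3

0.4035


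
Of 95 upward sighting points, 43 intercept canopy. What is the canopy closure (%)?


Formula: Canopy closure = covered points / total points * 100
Closure = 43 / 95 * 100
Closure = 0.4526 * 100 = 45.3%

45.3


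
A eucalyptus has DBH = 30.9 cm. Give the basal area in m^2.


Formula: BA = pi * (DBH/2)^2 / 10000  (cm^2 to m^2)
Radius = DBH/2 = 30.9/2 = 15.45 cm
BA = pi * 15.45^2 / 10000
   = 749.906 cm^2 / 10000
   = 0.075 m^2

0.075


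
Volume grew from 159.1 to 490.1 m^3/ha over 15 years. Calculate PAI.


Formula: PAI = (V_T2 - V_T1) / (T2 - T1)
Volume increment = 490.1 - 159.1 = 331.0 m^3/ha
PAI = 331.0 / 15 = 22.07 m^3/ha/year

22.07


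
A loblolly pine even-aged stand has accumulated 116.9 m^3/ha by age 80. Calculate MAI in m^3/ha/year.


Formula: MAI = Total Volume / Stand Age
MAI = 116.9 m^3/ha / 80 years
MAI = 1.46 m^3/ha/year

1.46


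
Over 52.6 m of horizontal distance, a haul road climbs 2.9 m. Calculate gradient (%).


Formula: Gradient = rise / run * 100
Gradient = 2.9 / 52.6 * 100 = 5.5%

5.5


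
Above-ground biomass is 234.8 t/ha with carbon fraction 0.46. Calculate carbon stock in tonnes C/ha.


Formula: Carbon Stock = Biomass * Carbon Fraction
C = 234.8 t/ha * 0.46
C = 108.0 t C/ha

108.0


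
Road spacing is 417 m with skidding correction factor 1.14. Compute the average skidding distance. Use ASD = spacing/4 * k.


Formula: ASD = (spacing / 4) * correction
Uncorrected distance = spacing / 4 = 417 / 4 = 104.25 m
ASD = 104.25 * 1.14 = 119 m

119


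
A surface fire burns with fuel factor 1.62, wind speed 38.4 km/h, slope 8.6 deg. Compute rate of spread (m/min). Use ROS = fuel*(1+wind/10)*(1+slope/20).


Formula: ROS = fuel * (1 + wind/10) * (1 + slope/20)
Wind factor = 1 + 38.4/10 = 4.84
Slope factor = 1 + 8.6/20 = 1.43
ROS = 1.62 * 4.84 * 1.43 = 11.21 m/min

11.21


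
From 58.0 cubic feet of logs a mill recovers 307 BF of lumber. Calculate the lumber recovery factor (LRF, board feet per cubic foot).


Formula: LRF = Lumber Output (BF) / Log Input (ft^3)
LRF = 307 BF / 58.0 ft^3
LRF = 5.29 BF/ft^3

5.29


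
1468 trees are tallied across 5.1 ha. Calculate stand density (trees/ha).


Formula: Stand Density = N_trees / Area_ha
Density = 1468 trees / 5.1 ha
Density = 288 trees/ha

288


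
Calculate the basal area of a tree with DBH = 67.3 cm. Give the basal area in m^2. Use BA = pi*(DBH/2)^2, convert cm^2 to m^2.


Formula: BA = pi * (DBH/2)^2 / 10000  (cm^2 to m^2)
Radius = DBH/2 = 67.3/2 = 33.65 cm
BA = pi * 33.65^2 / 10000
   = 3557.296 cm^2 / 10000
   = 0.3557 m^2

0.3557


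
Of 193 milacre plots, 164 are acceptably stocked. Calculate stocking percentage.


Formula: Stocking % = stocked plots / total plots * 100
Stocking = 164 / 193 * 100
Stocking = 0.8497 * 100 = 85.0%

85.0


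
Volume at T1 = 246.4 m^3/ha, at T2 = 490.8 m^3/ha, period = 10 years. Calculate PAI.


Formula: PAI = (V_T2 - V_T1) / (T2 - T1)
Volume increment = 490.8 - 246.4 = 244.4 m^3/ha
PAI = 244.4 / 10 = 24.44 m^3/ha/year

24.44


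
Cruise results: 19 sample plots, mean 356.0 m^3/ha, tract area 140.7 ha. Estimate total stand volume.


Formula: Total Volume = Mean Volume per ha * Total Area
Total Volume = 356.0 m^3/ha * 140.7 ha
Total Volume = 50089 m^3

50089


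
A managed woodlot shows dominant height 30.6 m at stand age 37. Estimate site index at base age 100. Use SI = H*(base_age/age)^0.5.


Formula: SI = H_dom * (base_age / age)^0.5
Age ratio = 100 / 37 = 2.7027
sqrt(age_ratio) = 1.64399
SI = 30.6 * 1.64399 = 50.3 m

50.3


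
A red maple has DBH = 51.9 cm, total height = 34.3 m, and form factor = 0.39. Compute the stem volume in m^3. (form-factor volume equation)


Formula: V = pi * (DBH/200)^2 * H * ff
Radius = DBH/200 = 51.9/200 = 0.2595 m
Radius^2 = 0.2595^2 = 0.06734025 m^2
V = pi * 0.06734025 * 34.3 * 0.39
V = 2.83 m^3

2.83


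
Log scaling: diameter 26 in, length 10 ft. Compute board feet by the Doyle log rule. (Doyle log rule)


Doyle: BF = (D - 4)^2 * L / 16
Adjusted diameter = 26 - 4 = 22 in
(D-4)^2 = 22^2 = 484
BF = 484 * 10 / 16 = 303 BF

303


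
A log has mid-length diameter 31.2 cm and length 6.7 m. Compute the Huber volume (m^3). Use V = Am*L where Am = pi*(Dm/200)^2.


Huber: V = Am * L,  Am = pi*(Dm/200)^2
Am = pi*(31.2/200)^2 = 0.076454 m^2
V = 0.076454*6.7 = 0.5122 m^3

0.5122


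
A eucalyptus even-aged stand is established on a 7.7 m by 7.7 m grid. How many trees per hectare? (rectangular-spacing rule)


Formula: TPH = 10000 m^2/ha / (spacing_x * spacing_y)
Area per tree = 7.7 m * 7.7 m = 59.29 m^2
TPH = 10000 / 59.29 = 169 trees/ha

169


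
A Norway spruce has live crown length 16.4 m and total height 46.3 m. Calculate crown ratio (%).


Formula: Crown Ratio = (Crown Length / Total Height) * 100
CR = (16.4 m / 46.3 m) * 100
CR = 0.3542 * 100 = 35.4%

35.4


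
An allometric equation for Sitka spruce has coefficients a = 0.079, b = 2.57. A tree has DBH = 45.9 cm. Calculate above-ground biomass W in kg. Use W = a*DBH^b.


Formula: W = a * DBH^b  (allometric power law)
DBH^b = 45.9^2.57 = 18657.7213
W = 0.079 * 18657.7213 = 1474.0 kg

1474.0


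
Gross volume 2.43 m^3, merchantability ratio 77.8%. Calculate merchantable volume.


Formula: MV = V_total * (merchantable_pct / 100)
Merchantable fraction = 77.8% / 100 = 0.778
MV = 2.43 m^3 * 0.778 = 1.891 m^3

1.891


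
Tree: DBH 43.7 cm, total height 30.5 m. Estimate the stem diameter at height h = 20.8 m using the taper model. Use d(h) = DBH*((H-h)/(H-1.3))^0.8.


Taper: d(h) = DBH * ((H - h) / (H - 1.3))^0.8
Numerator = H - h = 30.5 - 20.8 = 9.7 m
Denominator = H - 1.3 = 30.5 - 1.3 = 29.2 m
Ratio = 9.7 / 29.2 = 0.33219
d = 43.7 * 0.33219^0.8 = 18.1 cm

18.1


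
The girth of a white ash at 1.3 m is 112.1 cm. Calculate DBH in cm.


Formula: DBH = C / pi
DBH = 112.1 / pi
pi = 3.14159...
DBH = 35.7 cm

35.7


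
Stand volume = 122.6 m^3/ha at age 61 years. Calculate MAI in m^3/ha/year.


Formula: MAI = Total Volume / Stand Age
MAI = 122.6 m^3/ha / 61 years
MAI = 2.01 m^3/ha/year

2.01


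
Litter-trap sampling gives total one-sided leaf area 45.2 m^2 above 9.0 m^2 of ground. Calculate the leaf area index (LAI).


Formula: LAI = total leaf area / ground area  (dimensionless)
LAI = 45.2 m^2 / 9.0 m^2
LAI = 5.02

5.02


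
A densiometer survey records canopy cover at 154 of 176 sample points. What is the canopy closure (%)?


Formula: Canopy closure = covered points / total points * 100
Closure = 154 / 176 * 100
Closure = 0.875 * 100 = 87.5%

87.5


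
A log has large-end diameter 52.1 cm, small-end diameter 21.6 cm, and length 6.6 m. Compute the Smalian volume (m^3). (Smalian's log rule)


Smalian: V = (A1 + A2)/2 * L,  A = pi*(D/200)^2
A1 = pi*(52.1/200)^2 = 0.213189 m^2
A2 = pi*(21.6/200)^2 = 0.036644 m^2
V = (0.213189+0.036644)/2*6.6 = 0.8244 m^3

0.8244


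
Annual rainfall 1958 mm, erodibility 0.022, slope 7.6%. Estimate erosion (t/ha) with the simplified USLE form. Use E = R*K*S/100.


Formula: E = R * K * S / 100  (simplified USLE)
R * K = 1958 * 0.022 = 43.076
E = 43.076 * 7.6 / 100 = 3.27 t/ha

3.27


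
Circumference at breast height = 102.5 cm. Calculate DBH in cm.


Formula: DBH = C / pi
DBH = 102.5 / pi
pi = 3.14159...
DBH = 32.6 cm

32.6


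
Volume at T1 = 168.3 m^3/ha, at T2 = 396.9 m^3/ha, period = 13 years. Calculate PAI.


Formula: PAI = (V_T2 - V_T1) / (T2 - T1)
Volume increment = 396.9 - 168.3 = 228.6 m^3/ha
PAI = 228.6 / 13 = 17.58 m^3/ha/year

17.58


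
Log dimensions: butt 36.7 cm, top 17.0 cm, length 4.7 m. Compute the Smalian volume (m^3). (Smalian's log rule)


Smalian: V = (A1 + A2)/2 * L,  A = pi*(D/200)^2
A1 = pi*(36.7/200)^2 = 0.105784 m^2
A2 = pi*(17.0/200)^2 = 0.022698 m^2
V = (0.105784+0.022698)/2*4.7 = 0.3019 m^3

0.3019


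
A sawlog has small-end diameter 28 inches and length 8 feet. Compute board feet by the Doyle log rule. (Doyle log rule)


Doyle: BF = (D - 4)^2 * L / 16
Adjusted diameter = 28 - 4 = 24 in
(D-4)^2 = 24^2 = 576
BF = 576 * 8 / 16 = 288 BF

288


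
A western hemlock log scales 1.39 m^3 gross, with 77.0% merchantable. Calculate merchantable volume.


Formula: MV = V_total * (merchantable_pct / 100)
Merchantable fraction = 77.0% / 100 = 0.77
MV = 1.39 m^3 * 0.77 = 1.07 m^3

1.07


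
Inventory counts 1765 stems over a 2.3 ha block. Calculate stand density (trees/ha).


Formula: Stand Density = N_trees / Area_ha
Density = 1765 trees / 2.3 ha
Density = 767 trees/ha

767


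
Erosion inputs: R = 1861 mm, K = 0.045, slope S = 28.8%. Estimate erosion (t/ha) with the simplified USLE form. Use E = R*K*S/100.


Formula: E = R * K * S / 100  (simplified USLE)
R * K = 1861 * 0.045 = 83.745
E = 83.745 * 28.8 / 100 = 24.12 t/ha

24.12


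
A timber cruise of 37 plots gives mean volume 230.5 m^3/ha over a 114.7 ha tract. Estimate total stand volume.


Formula: Total Volume = Mean Volume per ha * Total Area
Total Volume = 230.5 m^3/ha * 114.7 ha
Total Volume = 26438 m^3

26438


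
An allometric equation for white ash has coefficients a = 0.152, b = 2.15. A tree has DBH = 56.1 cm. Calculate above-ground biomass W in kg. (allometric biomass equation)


Formula: W = a * DBH^b  (allometric power law)
DBH^b = 56.1^2.15 = 5757.98
W = 0.152 * 5757.98 = 875.2 kg

875.2


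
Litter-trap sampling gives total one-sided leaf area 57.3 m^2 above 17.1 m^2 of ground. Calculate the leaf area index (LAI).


Formula: LAI = total leaf area / ground area  (dimensionless)
LAI = 57.3 m^2 / 17.1 m^2
LAI = 3.35

3.35


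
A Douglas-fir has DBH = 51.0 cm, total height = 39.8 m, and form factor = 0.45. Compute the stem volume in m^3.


Formula: V = pi * (DBH/200)^2 * H * ff
Radius = DBH/200 = 51.0/200 = 0.255 m
Radius^2 = 0.255^2 = 0.065025 m^2
V = pi * 0.065025 * 39.8 * 0.45
V = 3.659 m^3

3.659


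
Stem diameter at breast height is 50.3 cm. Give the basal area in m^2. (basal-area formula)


Formula: BA = pi * (DBH/2)^2 / 10000  (cm^2 to m^2)
Radius = DBH/2 = 50.3/2 = 25.15 cm
BA = pi * 25.15^2 / 10000
   = 1987.128 cm^2 / 10000
   = 0.1987 m^2

0.1987


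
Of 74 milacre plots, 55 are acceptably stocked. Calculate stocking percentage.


Formula: Stocking % = stocked plots / total plots * 100
Stocking = 55 / 74 * 100
Stocking = 0.7432 * 100 = 74.3%

74.3


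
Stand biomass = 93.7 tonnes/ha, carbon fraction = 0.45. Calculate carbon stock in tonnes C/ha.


Formula: Carbon Stock = Biomass * Carbon Fraction
C = 93.7 t/ha * 0.45
C = 42.2 t C/ha

42.2


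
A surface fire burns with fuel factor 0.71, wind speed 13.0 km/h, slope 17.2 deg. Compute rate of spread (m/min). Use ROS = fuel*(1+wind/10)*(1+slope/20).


Formula: ROS = fuel * (1 + wind/10) * (1 + slope/20)
Wind factor = 1 + 13.0/10 = 2.3
Slope factor = 1 + 17.2/20 = 1.86
ROS = 0.71 * 2.3 * 1.86 = 3.04 m/min

3.04


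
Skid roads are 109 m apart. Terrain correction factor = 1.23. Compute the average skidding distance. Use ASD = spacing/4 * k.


Formula: ASD = (spacing / 4) * correction
Uncorrected distance = spacing / 4 = 109 / 4 = 27.25 m
ASD = 27.25 * 1.23 = 34 m

34


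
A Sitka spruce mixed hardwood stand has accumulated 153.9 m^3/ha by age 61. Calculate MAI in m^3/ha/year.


Formula: MAI = Total Volume / Stand Age
MAI = 153.9 m^3/ha / 61 years
MAI = 2.52 m^3/ha/year

2.52


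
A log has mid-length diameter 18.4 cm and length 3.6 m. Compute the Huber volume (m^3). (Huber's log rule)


Huber: V = Am * L,  Am = pi*(Dm/200)^2
Am = pi*(18.4/200)^2 = 0.02659 m^2
V = 0.02659*3.6 = 0.0957 m^3

0.0957


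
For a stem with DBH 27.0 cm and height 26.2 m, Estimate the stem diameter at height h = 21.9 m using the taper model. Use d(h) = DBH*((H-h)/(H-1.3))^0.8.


Taper: d(h) = DBH * ((H - h) / (H - 1.3))^0.8
Numerator = H - h = 26.2 - 21.9 = 4.3 m
Denominator = H - 1.3 = 26.2 - 1.3 = 24.9 m
Ratio = 4.3 / 24.9 = 0.17269
d = 27.0 * 0.17269^0.8 = 6.6 cm

6.6


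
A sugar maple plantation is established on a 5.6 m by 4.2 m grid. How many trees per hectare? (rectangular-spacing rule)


Formula: TPH = 10000 m^2/ha / (spacing_x * spacing_y)
Area per tree = 5.6 m * 4.2 m = 23.52 m^2
TPH = 10000 / 23.52 = 425 trees/ha

425


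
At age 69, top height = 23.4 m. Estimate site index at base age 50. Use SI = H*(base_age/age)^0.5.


Formula: SI = H_dom * (base_age / age)^0.5
Age ratio = 50 / 69 = 0.72464
sqrt(age_ratio) = 0.85126
SI = 23.4 * 0.85126 = 19.9 m

19.9


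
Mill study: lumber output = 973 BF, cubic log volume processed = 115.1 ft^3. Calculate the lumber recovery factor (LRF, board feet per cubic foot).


Formula: LRF = Lumber Output (BF) / Log Input (ft^3)
LRF = 973 BF / 115.1 ft^3
LRF = 8.45 BF/ft^3

8.45


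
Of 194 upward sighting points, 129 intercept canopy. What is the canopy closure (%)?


Formula: Canopy closure = covered points / total points * 100
Closure = 129 / 194 * 100
Closure = 0.6649 * 100 = 66.5%

66.5


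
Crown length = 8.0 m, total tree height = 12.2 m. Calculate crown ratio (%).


Formula: Crown Ratio = (Crown Length / Total Height) * 100
CR = (8.0 m / 12.2 m) * 100
CR = 0.6557 * 100 = 65.6%

65.6


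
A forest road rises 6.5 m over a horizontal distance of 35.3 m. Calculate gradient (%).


Formula: Gradient = rise / run * 100
Gradient = 6.5 / 35.3 * 100 = 18.4%

18.4


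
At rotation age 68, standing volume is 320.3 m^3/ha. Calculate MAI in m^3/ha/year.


Formula: MAI = Total Volume / Stand Age
MAI = 320.3 m^3/ha / 68 years
MAI = 4.71 m^3/ha/year

4.71


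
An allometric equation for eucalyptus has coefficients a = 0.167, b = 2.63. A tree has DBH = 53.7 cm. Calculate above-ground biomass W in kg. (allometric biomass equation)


Formula: W = a * DBH^b  (allometric power law)
DBH^b = 53.7^2.63 = 35467.6465
W = 0.167 * 35467.6465 = 5923.1 kg

5923.1


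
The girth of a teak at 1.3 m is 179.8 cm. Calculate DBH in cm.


Formula: DBH = C / pi
DBH = 179.8 / pi
pi = 3.14159...
DBH = 57.2 cm

57.2


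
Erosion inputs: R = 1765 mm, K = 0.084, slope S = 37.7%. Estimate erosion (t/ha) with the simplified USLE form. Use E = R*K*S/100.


Formula: E = R * K * S / 100  (simplified USLE)
R * K = 1765 * 0.084 = 148.26
E = 148.26 * 37.7 / 100 = 55.89 t/ha

55.89


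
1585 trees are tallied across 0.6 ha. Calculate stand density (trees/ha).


Formula: Stand Density = N_trees / Area_ha
Density = 1585 trees / 0.6 ha
Density = 2642 trees/ha

2642


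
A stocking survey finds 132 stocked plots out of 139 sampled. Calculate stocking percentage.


Formula: Stocking % = stocked plots / total plots * 100
Stocking = 132 / 139 * 100
Stocking = 0.9496 * 100 = 95.0%

95.0


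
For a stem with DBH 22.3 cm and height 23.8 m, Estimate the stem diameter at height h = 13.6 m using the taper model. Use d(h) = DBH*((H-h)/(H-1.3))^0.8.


Taper: d(h) = DBH * ((H - h) / (H - 1.3))^0.8
Numerator = H - h = 23.8 - 13.6 = 10.2 m
Denominator = H - 1.3 = 23.8 - 1.3 = 22.5 m
Ratio = 10.2 / 22.5 = 0.45333
d = 22.3 * 0.45333^0.8 = 11.8 cm

11.8


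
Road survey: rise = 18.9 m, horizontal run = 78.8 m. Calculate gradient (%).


Formula: Gradient = rise / run * 100
Gradient = 18.9 / 78.8 * 100 = 24.0%

24.0


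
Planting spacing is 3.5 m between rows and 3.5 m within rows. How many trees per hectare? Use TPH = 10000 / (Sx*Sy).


Formula: TPH = 10000 m^2/ha / (spacing_x * spacing_y)
Area per tree = 3.5 m * 3.5 m = 12.25 m^2
TPH = 10000 / 12.25 = 816 trees/ha

816


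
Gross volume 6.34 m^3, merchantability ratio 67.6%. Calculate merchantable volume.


Formula: MV = V_total * (merchantable_pct / 100)
Merchantable fraction = 67.6% / 100 = 0.676
MV = 6.34 m^3 * 0.676 = 4.286 m^3

4.286


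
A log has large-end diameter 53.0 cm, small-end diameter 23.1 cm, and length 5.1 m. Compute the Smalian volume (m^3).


Smalian: V = (A1 + A2)/2 * L,  A = pi*(D/200)^2
A1 = pi*(53.0/200)^2 = 0.220618 m^2
A2 = pi*(23.1/200)^2 = 0.04191 m^2
V = (0.220618+0.04191)/2*5.1 = 0.6694 m^3

0.6694


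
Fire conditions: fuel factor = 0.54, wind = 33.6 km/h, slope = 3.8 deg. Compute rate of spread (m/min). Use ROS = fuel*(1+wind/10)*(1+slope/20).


Formula: ROS = fuel * (1 + wind/10) * (1 + slope/20)
Wind factor = 1 + 33.6/10 = 4.36
Slope factor = 1 + 3.8/20 = 1.19
ROS = 0.54 * 4.36 * 1.19 = 2.8 m/min

2.8


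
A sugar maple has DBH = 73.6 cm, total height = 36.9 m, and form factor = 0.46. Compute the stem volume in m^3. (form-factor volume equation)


Formula: V = pi * (DBH/200)^2 * H * ff
Radius = DBH/200 = 73.6/200 = 0.368 m
Radius^2 = 0.368^2 = 0.135424 m^2
V = pi * 0.135424 * 36.9 * 0.46
V = 7.222 m^3

7.222


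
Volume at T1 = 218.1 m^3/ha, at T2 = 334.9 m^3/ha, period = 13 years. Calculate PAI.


Formula: PAI = (V_T2 - V_T1) / (T2 - T1)
Volume increment = 334.9 - 218.1 = 116.8 m^3/ha
PAI = 116.8 / 13 = 8.98 m^3/ha/year

8.98


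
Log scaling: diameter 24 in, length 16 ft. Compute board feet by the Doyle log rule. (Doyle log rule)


Doyle: BF = (D - 4)^2 * L / 16
Adjusted diameter = 24 - 4 = 20 in
(D-4)^2 = 20^2 = 400
BF = 400 * 16 / 16 = 400 BF

400


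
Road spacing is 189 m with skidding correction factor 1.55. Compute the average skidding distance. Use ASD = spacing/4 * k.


Formula: ASD = (spacing / 4) * correction
Uncorrected distance = spacing / 4 = 189 / 4 = 47.25 m
ASD = 47.25 * 1.55 = 73 m

73


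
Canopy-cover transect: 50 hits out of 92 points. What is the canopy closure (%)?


Formula: Canopy closure = covered points / total points * 100
Closure = 50 / 92 * 100
Closure = 0.5435 * 100 = 54.3%

54.3


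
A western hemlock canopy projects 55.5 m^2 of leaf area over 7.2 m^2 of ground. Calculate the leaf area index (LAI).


Formula: LAI = total leaf area / ground area  (dimensionless)
LAI = 55.5 m^2 / 7.2 m^2
LAI = 7.71

7.71


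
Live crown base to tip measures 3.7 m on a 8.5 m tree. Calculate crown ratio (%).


Formula: Crown Ratio = (Crown Length / Total Height) * 100
CR = (3.7 m / 8.5 m) * 100
CR = 0.4353 * 100 = 43.5%

43.5


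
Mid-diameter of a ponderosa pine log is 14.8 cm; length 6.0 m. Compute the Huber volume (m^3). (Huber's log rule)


Huber: V = Am * L,  Am = pi*(Dm/200)^2
Am = pi*(14.8/200)^2 = 0.017203 m^2
V = 0.017203*6.0 = 0.1032 m^3

0.1032


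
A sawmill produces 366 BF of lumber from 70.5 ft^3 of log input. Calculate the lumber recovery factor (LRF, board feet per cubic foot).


Formula: LRF = Lumber Output (BF) / Log Input (ft^3)
LRF = 366 BF / 70.5 ft^3
LRF = 5.19 BF/ft^3

5.19


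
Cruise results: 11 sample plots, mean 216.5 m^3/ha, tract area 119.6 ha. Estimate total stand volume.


Formula: Total Volume = Mean Volume per ha * Total Area
Total Volume = 216.5 m^3/ha * 119.6 ha
Total Volume = 25893 m^3

25893


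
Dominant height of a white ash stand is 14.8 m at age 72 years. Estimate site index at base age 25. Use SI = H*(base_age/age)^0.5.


Formula: SI = H_dom * (base_age / age)^0.5
Age ratio = 25 / 72 = 0.34722
sqrt(age_ratio) = 0.58926
SI = 14.8 * 0.58926 = 8.7 m

8.7


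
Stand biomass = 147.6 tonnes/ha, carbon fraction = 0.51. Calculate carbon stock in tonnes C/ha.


Formula: Carbon Stock = Biomass * Carbon Fraction
C = 147.6 t/ha * 0.51
C = 75.3 t C/ha

75.3


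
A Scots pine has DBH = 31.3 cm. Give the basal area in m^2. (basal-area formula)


Formula: BA = pi * (DBH/2)^2 / 10000  (cm^2 to m^2)
Radius = DBH/2 = 31.3/2 = 15.65 cm
BA = pi * 15.65^2 / 10000
   = 769.4467 cm^2 / 10000
   = 0.0769 m^2

0.0769


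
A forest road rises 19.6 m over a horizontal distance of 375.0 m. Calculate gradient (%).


Formula: Gradient = rise / run * 100
Gradient = 19.6 / 375.0 * 100 = 5.2%

5.2


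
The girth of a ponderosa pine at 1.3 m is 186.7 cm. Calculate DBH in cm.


Formula: DBH = C / pi
DBH = 186.7 / pi
pi = 3.14159...
DBH = 59.4 cm

59.4


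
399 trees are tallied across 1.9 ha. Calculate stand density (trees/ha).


Formula: Stand Density = N_trees / Area_ha
Density = 399 trees / 1.9 ha
Density = 210 trees/ha

210


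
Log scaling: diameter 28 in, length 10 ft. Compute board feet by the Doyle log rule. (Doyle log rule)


Doyle: BF = (D - 4)^2 * L / 16
Adjusted diameter = 28 - 4 = 24 in
(D-4)^2 = 24^2 = 576
BF = 576 * 10 / 16 = 360 BF

360


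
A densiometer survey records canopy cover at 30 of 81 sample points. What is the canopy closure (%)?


Formula: Canopy closure = covered points / total points * 100
Closure = 30 / 81 * 100
Closure = 0.3704 * 100 = 37.0%

37.0


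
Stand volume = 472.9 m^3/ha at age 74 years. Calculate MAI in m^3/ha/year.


Formula: MAI = Total Volume / Stand Age
MAI = 472.9 m^3/ha / 74 years
MAI = 6.39 m^3/ha/year

6.39


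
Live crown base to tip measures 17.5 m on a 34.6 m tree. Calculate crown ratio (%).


Formula: Crown Ratio = (Crown Length / Total Height) * 100
CR = (17.5 m / 34.6 m) * 100
CR = 0.5058 * 100 = 50.6%

50.6


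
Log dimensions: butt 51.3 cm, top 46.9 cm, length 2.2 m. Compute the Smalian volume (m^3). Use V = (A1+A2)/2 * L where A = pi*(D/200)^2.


Smalian: V = (A1 + A2)/2 * L,  A = pi*(D/200)^2
A1 = pi*(51.3/200)^2 = 0.206692 m^2
A2 = pi*(46.9/200)^2 = 0.172757 m^2
V = (0.206692+0.172757)/2*2.2 = 0.4174 m^3

0.4174


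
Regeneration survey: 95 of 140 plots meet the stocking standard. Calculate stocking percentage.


Formula: Stocking % = stocked plots / total plots * 100
Stocking = 95 / 140 * 100
Stocking = 0.6786 * 100 = 67.9%

67.9


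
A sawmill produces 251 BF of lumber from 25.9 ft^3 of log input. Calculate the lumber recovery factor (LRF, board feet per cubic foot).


Formula: LRF = Lumber Output (BF) / Log Input (ft^3)
LRF = 251 BF / 25.9 ft^3
LRF = 9.69 BF/ft^3

9.69


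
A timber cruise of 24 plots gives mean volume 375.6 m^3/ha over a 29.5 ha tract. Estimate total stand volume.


Formula: Total Volume = Mean Volume per ha * Total Area
Total Volume = 375.6 m^3/ha * 29.5 ha
Total Volume = 11080 m^3

11080


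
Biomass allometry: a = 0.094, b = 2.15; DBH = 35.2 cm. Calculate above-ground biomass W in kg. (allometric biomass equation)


Formula: W = a * DBH^b  (allometric power law)
DBH^b = 35.2^2.15 = 2113.8138
W = 0.094 * 2113.8138 = 198.7 kg

198.7


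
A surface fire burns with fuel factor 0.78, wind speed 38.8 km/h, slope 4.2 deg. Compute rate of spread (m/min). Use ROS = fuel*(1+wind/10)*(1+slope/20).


Formula: ROS = fuel * (1 + wind/10) * (1 + slope/20)
Wind factor = 1 + 38.8/10 = 4.88
Slope factor = 1 + 4.2/20 = 1.21
ROS = 0.78 * 4.88 * 1.21 = 4.61 m/min

4.61


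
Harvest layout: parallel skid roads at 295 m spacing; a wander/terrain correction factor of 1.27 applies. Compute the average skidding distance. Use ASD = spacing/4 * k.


Formula: ASD = (spacing / 4) * correction
Uncorrected distance = spacing / 4 = 295 / 4 = 73.75 m
ASD = 73.75 * 1.27 = 94 m

94


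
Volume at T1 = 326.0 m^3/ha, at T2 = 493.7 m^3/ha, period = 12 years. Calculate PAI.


Formula: PAI = (V_T2 - V_T1) / (T2 - T1)
Volume increment = 493.7 - 326.0 = 167.7 m^3/ha
PAI = 167.7 / 12 = 13.98 m^3/ha/year

13.98


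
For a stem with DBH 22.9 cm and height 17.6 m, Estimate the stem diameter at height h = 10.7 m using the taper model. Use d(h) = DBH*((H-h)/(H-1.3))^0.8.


Taper: d(h) = DBH * ((H - h) / (H - 1.3))^0.8
Numerator = H - h = 17.6 - 10.7 = 6.9 m
Denominator = H - 1.3 = 17.6 - 1.3 = 16.3 m
Ratio = 6.9 / 16.3 = 0.42331
d = 22.9 * 0.42331^0.8 = 11.5 cm

11.5


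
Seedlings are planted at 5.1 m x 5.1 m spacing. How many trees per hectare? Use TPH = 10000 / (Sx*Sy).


Formula: TPH = 10000 m^2/ha / (spacing_x * spacing_y)
Area per tree = 5.1 m * 5.1 m = 26.01 m^2
TPH = 10000 / 26.01 = 384 trees/ha

384


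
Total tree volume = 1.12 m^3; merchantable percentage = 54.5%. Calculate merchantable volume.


Formula: MV = V_total * (merchantable_pct / 100)
Merchantable fraction = 54.5% / 100 = 0.545
MV = 1.12 m^3 * 0.545 = 0.61 m^3

0.61


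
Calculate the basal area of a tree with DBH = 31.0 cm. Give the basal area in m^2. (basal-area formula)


Formula: BA = pi * (DBH/2)^2 / 10000  (cm^2 to m^2)
Radius = DBH/2 = 31.0/2 = 15.5 cm
BA = pi * 15.5^2 / 10000
   = 754.7676 cm^2 / 10000
   = 0.0755 m^2

0.0755


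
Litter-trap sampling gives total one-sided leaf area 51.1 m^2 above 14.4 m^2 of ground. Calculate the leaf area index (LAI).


Formula: LAI = total leaf area / ground area  (dimensionless)
LAI = 51.1 m^2 / 14.4 m^2
LAI = 3.55

3.55


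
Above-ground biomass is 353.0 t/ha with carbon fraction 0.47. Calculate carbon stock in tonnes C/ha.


Formula: Carbon Stock = Biomass * Carbon Fraction
C = 353.0 t/ha * 0.47
C = 165.9 t C/ha

165.9


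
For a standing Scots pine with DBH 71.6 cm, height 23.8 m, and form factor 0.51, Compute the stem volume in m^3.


Formula: V = pi * (DBH/200)^2 * H * ff
Radius = DBH/200 = 71.6/200 = 0.358 m
Radius^2 = 0.358^2 = 0.128164 m^2
V = pi * 0.128164 * 23.8 * 0.51
V = 4.887 m^3

4.887


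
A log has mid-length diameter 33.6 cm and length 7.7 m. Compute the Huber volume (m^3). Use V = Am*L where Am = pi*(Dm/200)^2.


Huber: V = Am * L,  Am = pi*(Dm/200)^2
Am = pi*(33.6/200)^2 = 0.088668 m^2
V = 0.088668*7.7 = 0.6827 m^3

0.6827


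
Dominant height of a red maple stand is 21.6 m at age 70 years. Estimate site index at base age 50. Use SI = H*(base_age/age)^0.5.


Formula: SI = H_dom * (base_age / age)^0.5
Age ratio = 50 / 70 = 0.71429
sqrt(age_ratio) = 0.84515
SI = 21.6 * 0.84515 = 18.3 m

18.3


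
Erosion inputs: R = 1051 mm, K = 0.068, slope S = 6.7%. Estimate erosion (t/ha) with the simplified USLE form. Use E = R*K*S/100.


Formula: E = R * K * S / 100  (simplified USLE)
R * K = 1051 * 0.068 = 71.468
E = 71.468 * 6.7 / 100 = 4.79 t/ha

4.79


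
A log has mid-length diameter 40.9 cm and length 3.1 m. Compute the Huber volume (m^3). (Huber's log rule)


Huber: V = Am * L,  Am = pi*(Dm/200)^2
Am = pi*(40.9/200)^2 = 0.131382 m^2
V = 0.131382*3.1 = 0.4073 m^3

0.4073


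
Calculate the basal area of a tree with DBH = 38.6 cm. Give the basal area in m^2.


Formula: BA = pi * (DBH/2)^2 / 10000  (cm^2 to m^2)
Radius = DBH/2 = 38.6/2 = 19.3 cm
BA = pi * 19.3^2 / 10000
   = 1170.2118 cm^2 / 10000
   = 0.117 m^2

0.117


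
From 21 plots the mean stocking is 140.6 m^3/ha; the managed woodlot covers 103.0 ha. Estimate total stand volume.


Formula: Total Volume = Mean Volume per ha * Total Area
Total Volume = 140.6 m^3/ha * 103.0 ha
Total Volume = 14482 m^3

14482


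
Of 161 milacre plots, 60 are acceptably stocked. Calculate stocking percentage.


Formula: Stocking % = stocked plots / total plots * 100
Stocking = 60 / 161 * 100
Stocking = 0.3727 * 100 = 37.3%

37.3


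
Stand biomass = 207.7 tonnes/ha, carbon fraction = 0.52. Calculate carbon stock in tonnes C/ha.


Formula: Carbon Stock = Biomass * Carbon Fraction
C = 207.7 t/ha * 0.52
C = 108.0 t C/ha

108.0


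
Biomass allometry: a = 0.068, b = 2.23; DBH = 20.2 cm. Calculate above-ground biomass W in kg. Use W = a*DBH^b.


Formula: W = a * DBH^b  (allometric power law)
DBH^b = 20.2^2.23 = 814.5796
W = 0.068 * 814.5796 = 55.4 kg

55.4


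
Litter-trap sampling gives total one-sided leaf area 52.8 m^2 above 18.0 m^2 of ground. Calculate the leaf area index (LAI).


Formula: LAI = total leaf area / ground area  (dimensionless)
LAI = 52.8 m^2 / 18.0 m^2
LAI = 2.93

2.93


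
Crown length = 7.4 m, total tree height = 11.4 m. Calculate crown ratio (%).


Formula: Crown Ratio = (Crown Length / Total Height) * 100
CR = (7.4 m / 11.4 m) * 100
CR = 0.6491 * 100 = 64.9%

64.9


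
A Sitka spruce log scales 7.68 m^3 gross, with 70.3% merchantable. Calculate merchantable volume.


Formula: MV = V_total * (merchantable_pct / 100)
Merchantable fraction = 70.3% / 100 = 0.703
MV = 7.68 m^3 * 0.703 = 5.399 m^3

5.399


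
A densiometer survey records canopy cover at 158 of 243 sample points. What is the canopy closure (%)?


Formula: Canopy closure = covered points / total points * 100
Closure = 158 / 243 * 100
Closure = 0.6502 * 100 = 65.0%

65.0


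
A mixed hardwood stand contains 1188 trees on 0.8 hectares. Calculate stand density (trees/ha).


Formula: Stand Density = N_trees / Area_ha
Density = 1188 trees / 0.8 ha
Density = 1485 trees/ha

1485


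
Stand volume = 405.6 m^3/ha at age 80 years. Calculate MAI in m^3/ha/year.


Formula: MAI = Total Volume / Stand Age
MAI = 405.6 m^3/ha / 80 years
MAI = 5.07 m^3/ha/year

5.07


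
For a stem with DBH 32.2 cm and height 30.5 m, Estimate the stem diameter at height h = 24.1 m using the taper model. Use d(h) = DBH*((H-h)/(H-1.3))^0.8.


Taper: d(h) = DBH * ((H - h) / (H - 1.3))^0.8
Numerator = H - h = 30.5 - 24.1 = 6.4 m
Denominator = H - 1.3 = 30.5 - 1.3 = 29.2 m
Ratio = 6.4 / 29.2 = 0.21918
d = 32.2 * 0.21918^0.8 = 9.6 cm

9.6


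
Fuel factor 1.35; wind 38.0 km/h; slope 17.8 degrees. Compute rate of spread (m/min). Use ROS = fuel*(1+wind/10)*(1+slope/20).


Formula: ROS = fuel * (1 + wind/10) * (1 + slope/20)
Wind factor = 1 + 38.0/10 = 4.8
Slope factor = 1 + 17.8/20 = 1.89
ROS = 1.35 * 4.8 * 1.89 = 12.25 m/min

12.25


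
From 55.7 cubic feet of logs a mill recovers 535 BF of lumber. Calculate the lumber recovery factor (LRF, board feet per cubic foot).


Formula: LRF = Lumber Output (BF) / Log Input (ft^3)
LRF = 535 BF / 55.7 ft^3
LRF = 9.61 BF/ft^3

9.61


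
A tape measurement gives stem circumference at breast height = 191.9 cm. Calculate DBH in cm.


Formula: DBH = C / pi
DBH = 191.9 / pi
pi = 3.14159...
DBH = 61.1 cm

61.1


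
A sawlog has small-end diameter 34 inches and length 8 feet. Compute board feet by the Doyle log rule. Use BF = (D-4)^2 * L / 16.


Doyle: BF = (D - 4)^2 * L / 16
Adjusted diameter = 34 - 4 = 30 in
(D-4)^2 = 30^2 = 900
BF = 900 * 8 / 16 = 450 BF

450


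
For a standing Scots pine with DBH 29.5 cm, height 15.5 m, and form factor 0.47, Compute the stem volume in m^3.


Formula: V = pi * (DBH/200)^2 * H * ff
Radius = DBH/200 = 29.5/200 = 0.1475 m
Radius^2 = 0.1475^2 = 0.02175625 m^2
V = pi * 0.02175625 * 15.5 * 0.47
V = 0.498 m^3

0.498


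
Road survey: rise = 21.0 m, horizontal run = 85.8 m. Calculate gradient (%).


Formula: Gradient = rise / run * 100
Gradient = 21.0 / 85.8 * 100 = 24.5%

24.5


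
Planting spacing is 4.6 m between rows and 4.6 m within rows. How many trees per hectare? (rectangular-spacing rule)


Formula: TPH = 10000 m^2/ha / (spacing_x * spacing_y)
Area per tree = 4.6 m * 4.6 m = 21.16 m^2
TPH = 10000 / 21.16 = 473 trees/ha

473


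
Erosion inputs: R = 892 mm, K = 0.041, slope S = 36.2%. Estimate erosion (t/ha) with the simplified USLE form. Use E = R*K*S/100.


Formula: E = R * K * S / 100  (simplified USLE)
R * K = 892 * 0.041 = 36.572
E = 36.572 * 36.2 / 100 = 13.24 t/ha

13.24


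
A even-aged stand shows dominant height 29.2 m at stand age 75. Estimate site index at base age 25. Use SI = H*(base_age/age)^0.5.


Formula: SI = H_dom * (base_age / age)^0.5
Age ratio = 25 / 75 = 0.33333
sqrt(age_ratio) = 0.57735
SI = 29.2 * 0.57735 = 16.9 m

16.9


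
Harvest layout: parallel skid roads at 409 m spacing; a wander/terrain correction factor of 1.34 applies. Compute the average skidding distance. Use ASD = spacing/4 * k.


Formula: ASD = (spacing / 4) * correction
Uncorrected distance = spacing / 4 = 409 / 4 = 102.25 m
ASD = 102.25 * 1.34 = 137 m

137


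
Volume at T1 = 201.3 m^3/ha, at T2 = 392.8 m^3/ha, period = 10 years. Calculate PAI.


Formula: PAI = (V_T2 - V_T1) / (T2 - T1)
Volume increment = 392.8 - 201.3 = 191.5 m^3/ha
PAI = 191.5 / 10 = 19.15 m^3/ha/year

19.15


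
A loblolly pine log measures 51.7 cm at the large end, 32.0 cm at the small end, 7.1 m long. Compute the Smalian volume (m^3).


Smalian: V = (A1 + A2)/2 * L,  A = pi*(D/200)^2
A1 = pi*(51.7/200)^2 = 0.209928 m^2
A2 = pi*(32.0/200)^2 = 0.080425 m^2
V = (0.209928+0.080425)/2*7.1 = 1.0308 m^3

1.0308


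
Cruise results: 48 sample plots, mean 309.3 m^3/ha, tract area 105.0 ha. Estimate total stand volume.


Formula: Total Volume = Mean Volume per ha * Total Area
Total Volume = 309.3 m^3/ha * 105.0 ha
Total Volume = 32477 m^3

32477


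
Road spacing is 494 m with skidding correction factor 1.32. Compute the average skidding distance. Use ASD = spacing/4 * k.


Formula: ASD = (spacing / 4) * correction
Uncorrected distance = spacing / 4 = 494 / 4 = 123.5 m
ASD = 123.5 * 1.32 = 163 m

163


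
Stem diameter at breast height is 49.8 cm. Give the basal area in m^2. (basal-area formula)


Formula: BA = pi * (DBH/2)^2 / 10000  (cm^2 to m^2)
Radius = DBH/2 = 49.8/2 = 24.9 cm
BA = pi * 24.9^2 / 10000
   = 1947.8189 cm^2 / 10000
   = 0.1948 m^2

0.1948


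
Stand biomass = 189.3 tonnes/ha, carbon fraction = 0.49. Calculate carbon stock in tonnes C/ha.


Formula: Carbon Stock = Biomass * Carbon Fraction
C = 189.3 t/ha * 0.49
C = 92.8 t C/ha

92.8


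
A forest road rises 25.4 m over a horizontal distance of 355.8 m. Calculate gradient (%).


Formula: Gradient = rise / run * 100
Gradient = 25.4 / 355.8 * 100 = 7.1%

7.1


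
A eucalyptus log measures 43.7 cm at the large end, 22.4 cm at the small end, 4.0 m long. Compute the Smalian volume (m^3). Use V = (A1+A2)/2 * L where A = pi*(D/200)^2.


Smalian: V = (A1 + A2)/2 * L,  A = pi*(D/200)^2
A1 = pi*(43.7/200)^2 = 0.149987 m^2
A2 = pi*(22.4/200)^2 = 0.039408 m^2
V = (0.149987+0.039408)/2*4.0 = 0.3788 m^3

0.3788


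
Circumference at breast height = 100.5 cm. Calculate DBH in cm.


Formula: DBH = C / pi
DBH = 100.5 / pi
pi = 3.14159...
DBH = 32.0 cm

32.0


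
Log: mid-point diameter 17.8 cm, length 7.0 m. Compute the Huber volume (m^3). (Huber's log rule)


Huber: V = Am * L,  Am = pi*(Dm/200)^2
Am = pi*(17.8/200)^2 = 0.024885 m^2
V = 0.024885*7.0 = 0.1742 m^3

0.1742


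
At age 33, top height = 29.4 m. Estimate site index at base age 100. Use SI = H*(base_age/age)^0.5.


Formula: SI = H_dom * (base_age / age)^0.5
Age ratio = 100 / 33 = 3.0303
sqrt(age_ratio) = 1.74078
SI = 29.4 * 1.74078 = 51.2 m

51.2


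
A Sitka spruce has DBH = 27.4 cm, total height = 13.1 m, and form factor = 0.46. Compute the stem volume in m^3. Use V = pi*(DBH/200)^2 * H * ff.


Formula: V = pi * (DBH/200)^2 * H * ff
Radius = DBH/200 = 27.4/200 = 0.137 m
Radius^2 = 0.137^2 = 0.018769 m^2
V = pi * 0.018769 * 13.1 * 0.46
V = 0.355 m^3

0.355


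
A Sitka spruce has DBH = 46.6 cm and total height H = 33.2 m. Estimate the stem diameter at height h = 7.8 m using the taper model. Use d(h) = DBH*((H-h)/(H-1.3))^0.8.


Taper: d(h) = DBH * ((H - h) / (H - 1.3))^0.8
Numerator = H - h = 33.2 - 7.8 = 25.4 m
Denominator = H - 1.3 = 33.2 - 1.3 = 31.9 m
Ratio = 25.4 / 31.9 = 0.79624
d = 46.6 * 0.79624^0.8 = 38.8 cm

38.8


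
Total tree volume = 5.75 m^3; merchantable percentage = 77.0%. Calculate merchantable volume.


Formula: MV = V_total * (merchantable_pct / 100)
Merchantable fraction = 77.0% / 100 = 0.77
MV = 5.75 m^3 * 0.77 = 4.428 m^3

4.428


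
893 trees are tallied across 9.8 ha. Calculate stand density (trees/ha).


Formula: Stand Density = N_trees / Area_ha
Density = 893 trees / 9.8 ha
Density = 91 trees/ha

91


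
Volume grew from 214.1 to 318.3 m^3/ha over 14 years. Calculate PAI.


Formula: PAI = (V_T2 - V_T1) / (T2 - T1)
Volume increment = 318.3 - 214.1 = 104.2 m^3/ha
PAI = 104.2 / 14 = 7.44 m^3/ha/year

7.44


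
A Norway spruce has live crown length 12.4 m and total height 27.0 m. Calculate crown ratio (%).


Formula: Crown Ratio = (Crown Length / Total Height) * 100
CR = (12.4 m / 27.0 m) * 100
CR = 0.4593 * 100 = 45.9%

45.9


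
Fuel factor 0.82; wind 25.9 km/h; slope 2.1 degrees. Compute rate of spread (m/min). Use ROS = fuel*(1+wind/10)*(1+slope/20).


Formula: ROS = fuel * (1 + wind/10) * (1 + slope/20)
Wind factor = 1 + 25.9/10 = 3.59
Slope factor = 1 + 2.1/20 = 1.105
ROS = 0.82 * 3.59 * 1.105 = 3.25 m/min

3.25


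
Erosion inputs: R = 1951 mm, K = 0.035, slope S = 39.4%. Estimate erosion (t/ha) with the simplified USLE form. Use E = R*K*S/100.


Formula: E = R * K * S / 100  (simplified USLE)
R * K = 1951 * 0.035 = 68.285
E = 68.285 * 39.4 / 100 = 26.9 t/ha

26.9


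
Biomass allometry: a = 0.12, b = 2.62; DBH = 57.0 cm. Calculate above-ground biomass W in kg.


Formula: W = a * DBH^b  (allometric power law)
DBH^b = 57.0^2.62 = 39846.6781
W = 0.12 * 39846.6781 = 4781.6 kg

4781.6


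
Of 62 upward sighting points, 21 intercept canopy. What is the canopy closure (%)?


Formula: Canopy closure = covered points / total points * 100
Closure = 21 / 62 * 100
Closure = 0.3387 * 100 = 33.9%

33.9


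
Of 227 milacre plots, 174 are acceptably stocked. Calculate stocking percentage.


Formula: Stocking % = stocked plots / total plots * 100
Stocking = 174 / 227 * 100
Stocking = 0.7665 * 100 = 76.7%

76.7


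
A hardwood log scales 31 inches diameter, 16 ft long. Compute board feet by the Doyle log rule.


Doyle: BF = (D - 4)^2 * L / 16
Adjusted diameter = 31 - 4 = 27 in
(D-4)^2 = 27^2 = 729
BF = 729 * 16 / 16 = 729 BF

729


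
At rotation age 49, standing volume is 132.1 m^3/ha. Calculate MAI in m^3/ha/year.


Formula: MAI = Total Volume / Stand Age
MAI = 132.1 m^3/ha / 49 years
MAI = 2.7 m^3/ha/year

2.7


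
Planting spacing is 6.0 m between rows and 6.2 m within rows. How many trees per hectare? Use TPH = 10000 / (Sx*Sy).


Formula: TPH = 10000 m^2/ha / (spacing_x * spacing_y)
Area per tree = 6.0 m * 6.2 m = 37.2 m^2
TPH = 10000 / 37.2 = 269 trees/ha

269


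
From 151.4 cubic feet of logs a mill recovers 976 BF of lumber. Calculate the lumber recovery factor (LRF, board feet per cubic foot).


Formula: LRF = Lumber Output (BF) / Log Input (ft^3)
LRF = 976 BF / 151.4 ft^3
LRF = 6.45 BF/ft^3

6.45


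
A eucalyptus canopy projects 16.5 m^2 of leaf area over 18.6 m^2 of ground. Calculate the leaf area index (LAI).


Formula: LAI = total leaf area / ground area  (dimensionless)
LAI = 16.5 m^2 / 18.6 m^2
LAI = 0.89

0.89


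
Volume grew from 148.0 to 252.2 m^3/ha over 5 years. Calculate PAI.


Formula: PAI = (V_T2 - V_T1) / (T2 - T1)
Volume increment = 252.2 - 148.0 = 104.2 m^3/ha
PAI = 104.2 / 5 = 20.84 m^3/ha/year

20.84


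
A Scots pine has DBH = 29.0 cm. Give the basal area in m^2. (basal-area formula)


Formula: BA = pi * (DBH/2)^2 / 10000  (cm^2 to m^2)
Radius = DBH/2 = 29.0/2 = 14.5 cm
BA = pi * 14.5^2 / 10000
   = 660.5199 cm^2 / 10000
   = 0.0661 m^2

0.0661
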